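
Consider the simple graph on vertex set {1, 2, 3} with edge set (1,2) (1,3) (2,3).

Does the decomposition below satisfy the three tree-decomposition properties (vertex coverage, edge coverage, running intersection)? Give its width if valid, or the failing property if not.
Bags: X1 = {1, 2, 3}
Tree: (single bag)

Yes; width 2.

Vertex coverage: the bags together contain {1, 2, 3}, the full vertex set. Edge coverage: each edge of G has both endpoints in at least one bag. Running intersection: for every vertex, the bags containing it form a connected subtree. All three properties hold, so this is a valid tree decomposition of width max|bag| − 1 = 2, and hence tw(G) ≤ 2.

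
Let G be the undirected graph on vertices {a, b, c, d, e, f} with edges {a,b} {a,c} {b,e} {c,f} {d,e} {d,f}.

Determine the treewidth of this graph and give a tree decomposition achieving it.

Every bag has size at most 3, so the width is 3 − 1 = 2 and tw(G) ≤ 2. Since a–b–e–d–f–c–a is a cycle in G, G is not acyclic. Forests are exactly the graphs of treewidth ≤ 1, so tw(G) ≥ 2. Hence tw(G) = 2 exactly.

Treewidth 2.
One optimal decomposition is:
Bags: B1 = {a, b, e}  B2 = {a, d, e}  B3 = {a, d, f}  B4 = {a, c, f}
Tree: B1–B2, B2–B3, B3–B4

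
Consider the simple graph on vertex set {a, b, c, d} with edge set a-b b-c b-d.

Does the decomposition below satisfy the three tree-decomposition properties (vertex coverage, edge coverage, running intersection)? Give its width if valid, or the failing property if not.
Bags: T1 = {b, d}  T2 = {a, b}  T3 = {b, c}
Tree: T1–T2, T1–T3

Yes; width 1.

Vertex coverage: the bags together contain {a, b, c, d}, the full vertex set. Edge coverage: each edge of G has both endpoints in at least one bag. Running intersection: for every vertex, the bags containing it form a connected subtree. All three properties hold, so this is a valid tree decomposition of width max|bag| − 1 = 1, and hence tw(G) ≤ 1.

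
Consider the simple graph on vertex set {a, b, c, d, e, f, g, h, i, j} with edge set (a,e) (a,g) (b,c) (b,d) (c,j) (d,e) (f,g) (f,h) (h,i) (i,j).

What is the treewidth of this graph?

2

A width-2 tree decomposition is:
Bags: B1 = {a, e, g}  B2 = {d, e, g}  B3 = {b, d, g}  B4 = {b, c, g}  B5 = {c, g, j}  B6 = {g, i, j}  B7 = {g, h, i}  B8 = {f, g, h}
Tree: B1–B2, B2–B3, B3–B4, B4–B5, B5–B6, B6–B7, B7–B8
The largest bag has 3 vertices, giving width 2; this decomposition certifies tw(G) ≤ 2. The edges g–a–e–d–b–c–j–i–h–f–g form a cycle, so G is not a tree and its treewidth is at least 2. Therefore the treewidth is 2.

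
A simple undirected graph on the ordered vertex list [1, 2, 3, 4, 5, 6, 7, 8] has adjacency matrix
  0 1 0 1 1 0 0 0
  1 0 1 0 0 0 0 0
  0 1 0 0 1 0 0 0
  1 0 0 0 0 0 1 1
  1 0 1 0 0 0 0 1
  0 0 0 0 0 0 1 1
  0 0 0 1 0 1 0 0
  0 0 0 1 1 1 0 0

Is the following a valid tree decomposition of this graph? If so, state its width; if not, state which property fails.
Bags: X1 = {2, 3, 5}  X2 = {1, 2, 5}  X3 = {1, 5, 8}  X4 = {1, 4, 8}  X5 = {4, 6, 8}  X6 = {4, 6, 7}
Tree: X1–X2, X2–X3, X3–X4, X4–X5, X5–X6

Yes; width 2.

Vertex coverage: the bags together contain {1, 2, 3, 4, 5, 6, 7, 8}, the full vertex set. Edge coverage: each edge of G has both endpoints in at least one bag. Running intersection: for every vertex, the bags containing it form a connected subtree. All three properties hold, so this is a valid tree decomposition of width max|bag| − 1 = 2, and hence tw(G) ≤ 2.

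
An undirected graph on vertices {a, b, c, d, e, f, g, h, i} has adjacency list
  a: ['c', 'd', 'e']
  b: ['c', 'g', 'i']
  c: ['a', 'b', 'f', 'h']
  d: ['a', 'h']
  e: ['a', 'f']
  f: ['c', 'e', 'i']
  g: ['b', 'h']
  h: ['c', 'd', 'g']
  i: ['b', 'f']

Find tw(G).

3

A width-3 tree decomposition is:
Bags: B1 = {b, e, f, i}  B2 = {b, c, e, f}  B3 = {a, b, c, e}  B4 = {a, b, c, g}  B5 = {a, c, g, h}  B6 = {a, d, g, h}
Tree: B1–B2, B2–B3, B3–B4, B4–B5, B5–B6
Every bag has size at most 4, so the width is 4 − 1 = 3 and tw(G) ≤ 3. For the lower bound: the 4 vertex sets {e,f,i}, {b}, {c}, {a,d,g,h} are disjoint, each induces a connected subgraph, and every pair is joined by at least one edge of G. Contracting each set to a single vertex therefore yields K_{4} as a minor, and since treewidth is minor-monotone, tw(G) ≥ tw(K_{4}) = 3. Hence tw(G) = 3 exactly.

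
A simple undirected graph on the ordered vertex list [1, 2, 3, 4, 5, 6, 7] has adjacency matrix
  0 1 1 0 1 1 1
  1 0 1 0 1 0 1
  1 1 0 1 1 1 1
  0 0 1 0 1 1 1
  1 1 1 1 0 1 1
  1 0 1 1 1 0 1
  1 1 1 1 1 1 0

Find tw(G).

4

A width-4 tree decomposition is:
Bags: B1 = {1, 3, 5, 6, 7}  B2 = {1, 2, 3, 5, 7}  B3 = {3, 4, 5, 6, 7}
Tree: B1–B2, B1–B3
Each bag holds 5 vertices, so the decomposition has width 4, which upper-bounds the treewidth. On the other hand G contains the 5-clique {1, 2, 3, 5, 7}. A clique must lie in a single bag of any decomposition, so no decomposition can have width below 4. The upper and lower bounds meet at 4, so that is the treewidth.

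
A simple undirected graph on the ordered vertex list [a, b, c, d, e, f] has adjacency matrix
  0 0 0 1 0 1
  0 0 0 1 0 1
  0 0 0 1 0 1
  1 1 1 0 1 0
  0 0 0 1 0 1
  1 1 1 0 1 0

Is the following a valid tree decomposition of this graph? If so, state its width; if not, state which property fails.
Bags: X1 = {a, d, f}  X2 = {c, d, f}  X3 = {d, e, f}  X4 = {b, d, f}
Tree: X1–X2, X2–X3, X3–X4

Yes; width 2.

Checking the three conditions: (i) the bags cover all of {a, b, c, d, e, f}; (ii) for each edge, some bag contains both endpoints; (iii) the bags containing any fixed vertex form a subtree. All hold, so the decomposition is valid with width 3 − 1 = 2.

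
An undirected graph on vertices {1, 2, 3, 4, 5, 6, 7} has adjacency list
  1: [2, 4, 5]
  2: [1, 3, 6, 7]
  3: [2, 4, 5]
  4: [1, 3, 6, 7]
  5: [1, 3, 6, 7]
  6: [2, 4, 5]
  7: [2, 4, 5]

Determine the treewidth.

A width-3 tree decomposition is:
Bags: B1 = {2, 3, 4, 5}  B2 = {2, 4, 5, 6}  B3 = {1, 2, 4, 5}  B4 = {2, 4, 5, 7}
Tree: B1–B2, B2–B3, B3–B4
Each bag holds 4 vertices, so the decomposition has width 3, which upper-bounds the treewidth. For the lower bound: the 4 vertex sets {3,4}, {5,6}, {2}, {1} are disjoint, each induces a connected subgraph, and every pair is joined by at least one edge of G. Contracting each set to a single vertex therefore yields K_{4} as a minor, and since treewidth is minor-monotone, tw(G) ≥ tw(K_{4}) = 3. Combining the bounds, tw(G) = 3.

3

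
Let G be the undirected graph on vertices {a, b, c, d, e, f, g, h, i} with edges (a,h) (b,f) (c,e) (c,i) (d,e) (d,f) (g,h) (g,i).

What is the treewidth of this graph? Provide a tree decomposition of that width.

Treewidth 1.
One such decomposition:
Bags: B1 = {a, h}  B2 = {g, h}  B3 = {g, i}  B4 = {c, i}  B5 = {c, e}  B6 = {d, e}  B7 = {d, f}  B8 = {b, f}
Tree: B1–B2, B2–B3, B3–B4, B4–B5, B5–B6, B6–B7, B7–B8

Each bag holds 2 vertices, so the decomposition has width 1, which upper-bounds the treewidth. G has an edge, so its treewidth is at least 1. Therefore the treewidth is 1.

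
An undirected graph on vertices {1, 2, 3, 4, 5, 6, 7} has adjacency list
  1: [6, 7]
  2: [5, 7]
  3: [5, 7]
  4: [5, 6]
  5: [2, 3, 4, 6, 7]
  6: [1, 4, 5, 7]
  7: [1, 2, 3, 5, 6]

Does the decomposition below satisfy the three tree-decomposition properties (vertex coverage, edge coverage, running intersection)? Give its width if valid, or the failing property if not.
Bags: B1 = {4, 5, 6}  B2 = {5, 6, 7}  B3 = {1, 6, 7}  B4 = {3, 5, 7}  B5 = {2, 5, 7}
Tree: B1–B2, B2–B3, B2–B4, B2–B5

Vertex coverage: the bags together contain {1, 2, 3, 4, 5, 6, 7}, the full vertex set. Edge coverage: each edge of G has both endpoints in at least one bag. Running intersection: for every vertex, the bags containing it form a connected subtree. All three properties hold, so this is a valid tree decomposition of width max|bag| − 1 = 2, and hence tw(G) ≤ 2.

Yes; width 2.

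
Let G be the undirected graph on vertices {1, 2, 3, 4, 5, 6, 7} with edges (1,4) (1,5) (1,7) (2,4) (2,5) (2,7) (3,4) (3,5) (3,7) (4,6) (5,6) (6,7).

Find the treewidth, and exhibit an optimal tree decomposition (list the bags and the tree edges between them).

Every bag has size at most 4, so the width is 4 − 1 = 3 and tw(G) ≤ 3. For the lower bound: the 4 vertex sets {4,6}, {3,7}, {5}, {1} are disjoint, each induces a connected subgraph, and every pair is joined by at least one edge of G. Contracting each set to a single vertex therefore yields K_{4} as a minor, and since treewidth is minor-monotone, tw(G) ≥ tw(K_{4}) = 3. The upper and lower bounds meet at 3, so that is the treewidth.

Treewidth 3.
One optimal decomposition is:
Bags: B1 = {4, 5, 6, 7}  B2 = {3, 4, 5, 7}  B3 = {1, 4, 5, 7}  B4 = {2, 4, 5, 7}
Tree: B1–B2, B2–B3, B3–B4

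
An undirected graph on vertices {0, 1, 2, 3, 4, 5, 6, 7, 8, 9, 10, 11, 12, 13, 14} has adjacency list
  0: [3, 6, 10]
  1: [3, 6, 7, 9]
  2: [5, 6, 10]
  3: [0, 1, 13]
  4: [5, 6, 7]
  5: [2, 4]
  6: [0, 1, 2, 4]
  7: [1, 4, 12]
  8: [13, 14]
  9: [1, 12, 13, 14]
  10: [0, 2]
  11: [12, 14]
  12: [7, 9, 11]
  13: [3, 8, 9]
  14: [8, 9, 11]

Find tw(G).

3

A width-3 tree decomposition is:
Bags: B1 = {2, 4, 5, 10}  B2 = {2, 4, 6, 10}  B3 = {0, 4, 6, 10}  B4 = {0, 4, 6, 7}  B5 = {0, 1, 6, 7}  B6 = {0, 1, 3, 7}  B7 = {1, 3, 7, 12}  B8 = {1, 3, 9, 12}  B9 = {3, 9, 12, 13}  B10 = {9, 11, 12, 13}  B11 = {9, 11, 13, 14}  B12 = {8, 11, 13, 14}
Tree: B1–B2, B2–B3, B3–B4, B4–B5, B5–B6, B6–B7, B7–B8, B8–B9, B9–B10, B10–B11, B11–B12
Every bag has size at most 4, so the width is 4 − 1 = 3 and tw(G) ≤ 3. For the lower bound: the 4 vertex sets {2,5,10}, {4}, {6}, {0,1,3,7} are disjoint, each induces a connected subgraph, and every pair is joined by at least one edge of G. Contracting each set to a single vertex therefore yields K_{4} as a minor, and since treewidth is minor-monotone, tw(G) ≥ tw(K_{4}) = 3. Combining the bounds, tw(G) = 3.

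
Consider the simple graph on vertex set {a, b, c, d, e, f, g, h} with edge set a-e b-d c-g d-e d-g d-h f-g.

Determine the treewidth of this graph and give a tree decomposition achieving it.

Each bag holds 2 vertices, so the decomposition has width 1, which upper-bounds the treewidth. Any graph with an edge has treewidth ≥ 1, and G has the edge g–d. Therefore the treewidth is 1.

Treewidth 1.
One such decomposition:
Bags: B1 = {d, g}  B2 = {d, e}  B3 = {b, d}  B4 = {f, g}  B5 = {a, e}  B6 = {d, h}  B7 = {c, g}
Tree: B1–B2, B2–B3, B1–B4, B2–B5, B3–B6, B4–B7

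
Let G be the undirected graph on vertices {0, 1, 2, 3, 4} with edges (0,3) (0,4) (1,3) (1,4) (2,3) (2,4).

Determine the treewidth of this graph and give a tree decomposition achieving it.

Each bag holds 3 vertices, so the decomposition has width 2, which upper-bounds the treewidth. For the lower bound, G contains the cycle 3–1–4–0–3, so G is not a forest; only forests have treewidth ≤ 1, hence tw(G) ≥ 2. Combining the bounds, tw(G) = 2.

Treewidth 2.
Bags: B1 = {1, 3, 4}  B2 = {0, 3, 4}  B3 = {2, 3, 4}
Tree: B1–B2, B2–B3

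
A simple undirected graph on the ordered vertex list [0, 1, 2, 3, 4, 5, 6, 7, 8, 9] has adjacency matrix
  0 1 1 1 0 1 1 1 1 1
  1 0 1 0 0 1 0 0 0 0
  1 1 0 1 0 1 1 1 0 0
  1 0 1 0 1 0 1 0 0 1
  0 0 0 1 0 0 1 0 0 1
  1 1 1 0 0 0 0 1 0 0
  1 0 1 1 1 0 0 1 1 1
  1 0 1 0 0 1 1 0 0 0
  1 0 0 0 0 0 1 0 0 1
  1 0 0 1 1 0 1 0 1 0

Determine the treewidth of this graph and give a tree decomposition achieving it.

Treewidth 3.
One optimal decomposition is:
Bags: B1 = {0, 3, 6, 9}  B2 = {0, 2, 3, 6}  B3 = {0, 2, 6, 7}  B4 = {0, 6, 8, 9}  B5 = {0, 2, 5, 7}  B6 = {0, 1, 2, 5}  B7 = {3, 4, 6, 9}
Tree: B1–B2, B2–B3, B1–B4, B3–B5, B5–B6, B1–B7

The largest bag has 4 vertices, giving width 3; this decomposition certifies tw(G) ≤ 3. On the other hand G contains the 4-clique {0, 6, 8, 9}. A clique must lie in a single bag of any decomposition, so no decomposition can have width below 3. Combining the bounds, tw(G) = 3.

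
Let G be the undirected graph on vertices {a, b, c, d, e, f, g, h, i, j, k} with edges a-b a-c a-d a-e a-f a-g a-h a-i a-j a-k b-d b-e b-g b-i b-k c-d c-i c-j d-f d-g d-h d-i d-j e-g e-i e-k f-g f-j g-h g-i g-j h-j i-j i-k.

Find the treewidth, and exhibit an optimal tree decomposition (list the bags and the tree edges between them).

Each bag holds 5 vertices, so the decomposition has width 4, which upper-bounds the treewidth. On the other hand G contains the 5-clique {a, d, g, h, j}. A clique must lie in a single bag of any decomposition, so no decomposition can have width below 4. Hence tw(G) = 4 exactly.

Treewidth 4.
One such decomposition:
Bags: B1 = {a, d, g, h, j}  B2 = {a, d, g, i, j}  B3 = {a, b, d, g, i}  B4 = {a, d, f, g, j}  B5 = {a, c, d, i, j}  B6 = {a, b, e, g, i}  B7 = {a, b, e, i, k}
Tree: B1–B2, B2–B3, B2–B4, B2–B5, B3–B6, B6–B7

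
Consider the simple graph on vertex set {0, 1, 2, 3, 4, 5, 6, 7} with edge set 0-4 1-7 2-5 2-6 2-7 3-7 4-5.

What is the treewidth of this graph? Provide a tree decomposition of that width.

Every bag has size at most 2, so the width is 2 − 1 = 1 and tw(G) ≤ 1. Since G has at least one edge (e.g. 5–2), it is not an edgeless graph, so tw(G) ≥ 1. Hence tw(G) = 1 exactly.

Treewidth 1.
One such decomposition:
Bags: B1 = {2, 5}  B2 = {2, 6}  B3 = {2, 7}  B4 = {4, 5}  B5 = {1, 7}  B6 = {3, 7}  B7 = {0, 4}
Tree: B1–B2, B1–B3, B1–B4, B3–B5, B3–B6, B4–B7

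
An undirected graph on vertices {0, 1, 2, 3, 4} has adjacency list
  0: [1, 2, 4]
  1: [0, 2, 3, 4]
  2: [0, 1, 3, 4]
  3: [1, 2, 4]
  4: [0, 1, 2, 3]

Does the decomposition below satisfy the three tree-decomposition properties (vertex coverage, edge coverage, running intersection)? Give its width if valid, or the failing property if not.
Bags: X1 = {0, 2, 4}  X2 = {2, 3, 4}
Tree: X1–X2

No — vertex 1 appears in no bag.

A tree decomposition must satisfy three properties: every vertex lies in some bag; for every edge, both endpoints lie together in some bag; and for every vertex, the bags containing it form a connected subtree. Here vertex 1 appears in no bag, so the decomposition is invalid.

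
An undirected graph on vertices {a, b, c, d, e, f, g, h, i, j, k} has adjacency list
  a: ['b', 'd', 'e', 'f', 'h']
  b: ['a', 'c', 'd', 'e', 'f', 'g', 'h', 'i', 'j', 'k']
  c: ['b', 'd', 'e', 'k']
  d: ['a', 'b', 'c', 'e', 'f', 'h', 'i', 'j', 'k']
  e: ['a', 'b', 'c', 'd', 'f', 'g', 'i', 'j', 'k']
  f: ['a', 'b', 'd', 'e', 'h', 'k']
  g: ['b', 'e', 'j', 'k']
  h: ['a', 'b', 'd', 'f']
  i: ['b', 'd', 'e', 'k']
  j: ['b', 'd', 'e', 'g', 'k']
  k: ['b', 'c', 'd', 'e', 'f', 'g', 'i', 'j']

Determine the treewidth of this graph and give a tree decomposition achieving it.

Treewidth 4.
One such decomposition:
Bags: B1 = {a, b, d, e, f}  B2 = {a, b, d, f, h}  B3 = {b, d, e, f, k}  B4 = {b, d, e, j, k}  B5 = {b, e, g, j, k}  B6 = {b, d, e, i, k}  B7 = {b, c, d, e, k}
Tree: B1–B2, B1–B3, B3–B4, B4–B5, B3–B6, B4–B7

The largest bag has 5 vertices, giving width 4; this decomposition certifies tw(G) ≤ 4. On the other hand G contains the 5-clique {a, b, d, e, f}. A clique must lie in a single bag of any decomposition, so no decomposition can have width below 4. Hence tw(G) = 4 exactly.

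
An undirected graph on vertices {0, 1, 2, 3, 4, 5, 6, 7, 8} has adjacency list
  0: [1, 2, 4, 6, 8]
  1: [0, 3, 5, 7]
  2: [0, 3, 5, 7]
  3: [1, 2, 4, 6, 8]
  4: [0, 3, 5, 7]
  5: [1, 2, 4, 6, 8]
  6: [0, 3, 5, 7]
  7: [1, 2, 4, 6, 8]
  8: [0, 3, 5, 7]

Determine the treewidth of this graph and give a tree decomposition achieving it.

Each bag holds 5 vertices, so the decomposition has width 4, which upper-bounds the treewidth. For the lower bound: the 5 vertex sets {0,6}, {2,3}, {5,8}, {7}, {1} are disjoint, each induces a connected subgraph, and every pair is joined by at least one edge of G. Contracting each set to a single vertex therefore yields K_{5} as a minor, and since treewidth is minor-monotone, tw(G) ≥ tw(K_{5}) = 4. Hence tw(G) = 4 exactly.

Treewidth 4.
One such decomposition:
Bags: B1 = {0, 3, 5, 6, 7}  B2 = {0, 2, 3, 5, 7}  B3 = {0, 3, 5, 7, 8}  B4 = {0, 1, 3, 5, 7}  B5 = {0, 3, 4, 5, 7}
Tree: B1–B2, B2–B3, B3–B4, B4–B5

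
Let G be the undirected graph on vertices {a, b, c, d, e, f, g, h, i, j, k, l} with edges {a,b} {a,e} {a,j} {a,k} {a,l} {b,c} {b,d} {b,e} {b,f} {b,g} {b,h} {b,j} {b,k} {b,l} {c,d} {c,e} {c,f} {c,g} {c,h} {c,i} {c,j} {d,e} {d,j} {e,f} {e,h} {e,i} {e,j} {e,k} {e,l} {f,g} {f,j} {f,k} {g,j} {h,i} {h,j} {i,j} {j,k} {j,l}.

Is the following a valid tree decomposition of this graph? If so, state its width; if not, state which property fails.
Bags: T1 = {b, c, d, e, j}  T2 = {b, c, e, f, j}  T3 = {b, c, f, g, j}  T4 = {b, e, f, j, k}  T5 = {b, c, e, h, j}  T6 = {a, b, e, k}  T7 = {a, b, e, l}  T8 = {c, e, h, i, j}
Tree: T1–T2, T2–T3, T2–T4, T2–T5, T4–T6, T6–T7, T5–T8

A tree decomposition must satisfy three properties: every vertex lies in some bag; for every edge, both endpoints lie together in some bag; and for every vertex, the bags containing it form a connected subtree. Here edge (j,a) lies in no bag, so the decomposition is invalid.

No — edge (j,a) lies in no bag.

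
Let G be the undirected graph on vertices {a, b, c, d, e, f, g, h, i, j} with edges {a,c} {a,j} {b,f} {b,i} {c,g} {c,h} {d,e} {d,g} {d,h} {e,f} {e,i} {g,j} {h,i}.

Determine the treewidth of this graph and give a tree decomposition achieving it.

The largest bag has 3 vertices, giving width 2; this decomposition certifies tw(G) ≤ 2. Since b–f–e–i–b is a cycle in G, G is not acyclic. Forests are exactly the graphs of treewidth ≤ 1, so tw(G) ≥ 2. Combining the bounds, tw(G) = 2.

Treewidth 2.
One such decomposition:
Bags: B1 = {b, f, i}  B2 = {e, f, i}  B3 = {e, h, i}  B4 = {d, e, h}  B5 = {c, d, h}  B6 = {c, d, g}  B7 = {a, c, g}  B8 = {a, g, j}
Tree: B1–B2, B2–B3, B3–B4, B4–B5, B5–B6, B6–B7, B7–B8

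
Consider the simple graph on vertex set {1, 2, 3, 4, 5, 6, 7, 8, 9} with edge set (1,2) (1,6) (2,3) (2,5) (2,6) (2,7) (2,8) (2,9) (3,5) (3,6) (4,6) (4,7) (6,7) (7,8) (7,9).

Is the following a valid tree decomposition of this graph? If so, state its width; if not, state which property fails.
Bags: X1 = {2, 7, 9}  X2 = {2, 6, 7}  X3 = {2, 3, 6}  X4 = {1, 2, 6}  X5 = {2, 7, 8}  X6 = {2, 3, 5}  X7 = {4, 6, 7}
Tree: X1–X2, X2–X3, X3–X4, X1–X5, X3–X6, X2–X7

Checking the three conditions: (i) the bags cover all of {1, 2, 3, 4, 5, 6, 7, 8, 9}; (ii) for each edge, some bag contains both endpoints; (iii) the bags containing any fixed vertex form a subtree. All hold, so the decomposition is valid with width 3 − 1 = 2.

Yes; width 2.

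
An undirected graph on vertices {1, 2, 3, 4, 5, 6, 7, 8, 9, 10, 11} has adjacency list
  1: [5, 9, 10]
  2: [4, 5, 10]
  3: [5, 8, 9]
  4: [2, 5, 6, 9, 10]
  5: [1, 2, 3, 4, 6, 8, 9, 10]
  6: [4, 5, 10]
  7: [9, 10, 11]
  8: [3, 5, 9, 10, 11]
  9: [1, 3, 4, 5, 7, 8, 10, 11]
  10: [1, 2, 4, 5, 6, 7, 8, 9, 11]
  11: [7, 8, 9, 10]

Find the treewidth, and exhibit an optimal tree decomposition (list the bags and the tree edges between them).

Each bag holds 4 vertices, so the decomposition has width 3, which upper-bounds the treewidth. For the lower bound, the 4 vertices {8, 9, 10, 11} are pairwise adjacent, and any tree decomposition puts a clique entirely inside one bag — forcing width ≥ 3. Hence tw(G) = 3 exactly.

Treewidth 3.
One such decomposition:
Bags: B1 = {4, 5, 9, 10}  B2 = {5, 8, 9, 10}  B3 = {4, 5, 6, 10}  B4 = {8, 9, 10, 11}  B5 = {7, 9, 10, 11}  B6 = {1, 5, 9, 10}  B7 = {2, 4, 5, 10}  B8 = {3, 5, 8, 9}
Tree: B1–B2, B1–B3, B2–B4, B4–B5, B1–B6, B3–B7, B2–B8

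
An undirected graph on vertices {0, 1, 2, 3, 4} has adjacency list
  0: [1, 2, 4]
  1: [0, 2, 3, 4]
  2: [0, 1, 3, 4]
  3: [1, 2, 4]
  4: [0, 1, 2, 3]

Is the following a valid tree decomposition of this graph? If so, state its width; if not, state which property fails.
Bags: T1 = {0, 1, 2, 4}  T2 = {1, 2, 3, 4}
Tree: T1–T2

Yes; width 3.

Checking the three conditions: (i) the bags cover all of {0, 1, 2, 3, 4}; (ii) for each edge, some bag contains both endpoints; (iii) the bags containing any fixed vertex form a subtree. All hold, so the decomposition is valid with width 4 − 1 = 3.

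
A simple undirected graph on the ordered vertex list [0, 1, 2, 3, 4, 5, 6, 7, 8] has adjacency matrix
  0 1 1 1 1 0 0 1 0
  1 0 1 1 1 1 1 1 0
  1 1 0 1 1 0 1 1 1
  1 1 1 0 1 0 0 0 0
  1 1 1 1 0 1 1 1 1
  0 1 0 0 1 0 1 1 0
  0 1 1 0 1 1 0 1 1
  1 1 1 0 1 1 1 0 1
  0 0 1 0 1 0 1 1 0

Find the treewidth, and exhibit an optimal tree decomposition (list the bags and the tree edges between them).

Each bag holds 5 vertices, so the decomposition has width 4, which upper-bounds the treewidth. On the other hand G contains the 5-clique {2, 4, 6, 7, 8}. A clique must lie in a single bag of any decomposition, so no decomposition can have width below 4. The upper and lower bounds meet at 4, so that is the treewidth.

Treewidth 4.
One such decomposition:
Bags: B1 = {0, 1, 2, 4, 7}  B2 = {1, 2, 4, 6, 7}  B3 = {1, 4, 5, 6, 7}  B4 = {2, 4, 6, 7, 8}  B5 = {0, 1, 2, 3, 4}
Tree: B1–B2, B2–B3, B2–B4, B1–B5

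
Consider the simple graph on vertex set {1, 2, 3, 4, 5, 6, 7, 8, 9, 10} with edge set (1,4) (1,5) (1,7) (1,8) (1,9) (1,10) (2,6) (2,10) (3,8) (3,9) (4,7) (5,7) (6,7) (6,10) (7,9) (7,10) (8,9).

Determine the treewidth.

2

A width-2 tree decomposition is:
Bags: B1 = {1, 7, 10}  B2 = {1, 7, 9}  B3 = {1, 4, 7}  B4 = {1, 8, 9}  B5 = {1, 5, 7}  B6 = {6, 7, 10}  B7 = {3, 8, 9}  B8 = {2, 6, 10}
Tree: B1–B2, B1–B3, B2–B4, B1–B5, B1–B6, B4–B7, B6–B8
Every bag has size at most 3, so the width is 3 − 1 = 2 and tw(G) ≤ 2. For the lower bound, the 3 vertices {1, 8, 9} are pairwise adjacent, and any tree decomposition puts a clique entirely inside one bag — forcing width ≥ 2. The upper and lower bounds meet at 2, so that is the treewidth.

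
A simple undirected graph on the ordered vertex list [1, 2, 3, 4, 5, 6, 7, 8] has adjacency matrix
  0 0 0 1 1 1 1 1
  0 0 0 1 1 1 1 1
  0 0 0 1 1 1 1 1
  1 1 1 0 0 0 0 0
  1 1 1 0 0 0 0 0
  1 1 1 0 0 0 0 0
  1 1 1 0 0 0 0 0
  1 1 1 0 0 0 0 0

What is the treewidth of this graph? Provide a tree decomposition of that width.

Each bag holds 4 vertices, so the decomposition has width 3, which upper-bounds the treewidth. For the lower bound: the 4 vertex sets {1,6}, {2,4}, {3}, {7} are disjoint, each induces a connected subgraph, and every pair is joined by at least one edge of G. Contracting each set to a single vertex therefore yields K_{4} as a minor, and since treewidth is minor-monotone, tw(G) ≥ tw(K_{4}) = 3. The upper and lower bounds meet at 3, so that is the treewidth.

Treewidth 3.
Bags: B1 = {1, 2, 3, 6}  B2 = {1, 2, 3, 4}  B3 = {1, 2, 3, 7}  B4 = {1, 2, 3, 5}  B5 = {1, 2, 3, 8}
Tree: B1–B2, B2–B3, B3–B4, B4–B5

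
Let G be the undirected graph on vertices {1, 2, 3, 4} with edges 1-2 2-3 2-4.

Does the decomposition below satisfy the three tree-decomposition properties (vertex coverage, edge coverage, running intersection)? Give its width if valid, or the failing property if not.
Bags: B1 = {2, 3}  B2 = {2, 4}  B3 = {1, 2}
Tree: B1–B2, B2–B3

Yes; width 1.

Every vertex of G appears in some bag (union = {1, 2, 3, 4}); every edge is covered by a bag; and for each vertex v the set of bags containing v is connected in the bag tree. The decomposition is therefore valid. The largest bag has 2 vertices, so the width is 1.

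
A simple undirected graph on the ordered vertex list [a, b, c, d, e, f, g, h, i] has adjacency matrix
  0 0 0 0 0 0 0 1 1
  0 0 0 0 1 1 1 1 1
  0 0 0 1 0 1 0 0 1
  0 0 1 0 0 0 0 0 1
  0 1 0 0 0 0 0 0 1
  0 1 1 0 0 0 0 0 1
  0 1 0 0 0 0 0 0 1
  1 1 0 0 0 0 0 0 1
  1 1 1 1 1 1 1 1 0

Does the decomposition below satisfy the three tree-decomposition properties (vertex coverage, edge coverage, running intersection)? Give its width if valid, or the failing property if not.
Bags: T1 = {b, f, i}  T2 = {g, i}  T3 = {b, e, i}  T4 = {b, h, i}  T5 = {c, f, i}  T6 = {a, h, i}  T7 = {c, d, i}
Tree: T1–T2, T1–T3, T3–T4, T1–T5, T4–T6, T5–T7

A tree decomposition must satisfy three properties: every vertex lies in some bag; for every edge, both endpoints lie together in some bag; and for every vertex, the bags containing it form a connected subtree. Here edge (b,g) lies in no bag, so the decomposition is invalid.

No — edge (b,g) lies in no bag.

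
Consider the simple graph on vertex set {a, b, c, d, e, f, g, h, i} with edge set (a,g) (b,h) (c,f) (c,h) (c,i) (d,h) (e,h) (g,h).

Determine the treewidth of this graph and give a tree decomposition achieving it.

Every bag has size at most 2, so the width is 2 − 1 = 1 and tw(G) ≤ 1. Any graph with an edge has treewidth ≥ 1, and G has the edge c–h. The upper and lower bounds meet at 1, so that is the treewidth.

Treewidth 1.
One such decomposition:
Bags: B1 = {c, h}  B2 = {b, h}  B3 = {e, h}  B4 = {g, h}  B5 = {c, f}  B6 = {d, h}  B7 = {a, g}  B8 = {c, i}
Tree: B1–B2, B2–B3, B2–B4, B1–B5, B3–B6, B4–B7, B1–B8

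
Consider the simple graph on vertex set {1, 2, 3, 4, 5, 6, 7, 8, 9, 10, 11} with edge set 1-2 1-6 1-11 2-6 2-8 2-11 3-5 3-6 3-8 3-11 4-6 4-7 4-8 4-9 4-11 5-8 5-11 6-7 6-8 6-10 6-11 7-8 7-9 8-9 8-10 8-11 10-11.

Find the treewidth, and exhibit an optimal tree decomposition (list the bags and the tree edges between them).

The largest bag has 4 vertices, giving width 3; this decomposition certifies tw(G) ≤ 3. On the other hand G contains the 4-clique {4, 7, 8, 9}. A clique must lie in a single bag of any decomposition, so no decomposition can have width below 3. Hence tw(G) = 3 exactly.

Treewidth 3.
One optimal decomposition is:
Bags: B1 = {2, 6, 8, 11}  B2 = {4, 6, 8, 11}  B3 = {3, 6, 8, 11}  B4 = {4, 6, 7, 8}  B5 = {6, 8, 10, 11}  B6 = {1, 2, 6, 11}  B7 = {4, 7, 8, 9}  B8 = {3, 5, 8, 11}
Tree: B1–B2, B1–B3, B2–B4, B2–B5, B1–B6, B4–B7, B3–B8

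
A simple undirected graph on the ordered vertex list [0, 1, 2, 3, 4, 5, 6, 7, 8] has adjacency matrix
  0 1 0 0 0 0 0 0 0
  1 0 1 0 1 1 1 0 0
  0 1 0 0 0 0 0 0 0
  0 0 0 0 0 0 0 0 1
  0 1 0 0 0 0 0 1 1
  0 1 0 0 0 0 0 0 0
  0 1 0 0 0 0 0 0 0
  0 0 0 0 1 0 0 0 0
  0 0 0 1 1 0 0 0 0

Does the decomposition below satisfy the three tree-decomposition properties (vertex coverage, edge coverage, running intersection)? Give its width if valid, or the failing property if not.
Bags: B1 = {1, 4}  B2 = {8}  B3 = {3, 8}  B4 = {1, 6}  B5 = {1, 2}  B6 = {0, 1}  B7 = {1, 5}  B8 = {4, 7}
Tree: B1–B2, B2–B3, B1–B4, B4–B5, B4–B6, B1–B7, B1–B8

A tree decomposition must satisfy three properties: every vertex lies in some bag; for every edge, both endpoints lie together in some bag; and for every vertex, the bags containing it form a connected subtree. Here edge (4,8) lies in no bag, so the decomposition is invalid.

No — edge (4,8) lies in no bag.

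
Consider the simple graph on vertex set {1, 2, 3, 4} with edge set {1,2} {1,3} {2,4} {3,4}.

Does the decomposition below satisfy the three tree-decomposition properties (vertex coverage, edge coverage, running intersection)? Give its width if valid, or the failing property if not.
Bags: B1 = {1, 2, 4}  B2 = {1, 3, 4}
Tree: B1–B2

Yes; width 2.

Vertex coverage: the bags together contain {1, 2, 3, 4}, the full vertex set. Edge coverage: each edge of G has both endpoints in at least one bag. Running intersection: for every vertex, the bags containing it form a connected subtree. All three properties hold, so this is a valid tree decomposition of width max|bag| − 1 = 2, and hence tw(G) ≤ 2.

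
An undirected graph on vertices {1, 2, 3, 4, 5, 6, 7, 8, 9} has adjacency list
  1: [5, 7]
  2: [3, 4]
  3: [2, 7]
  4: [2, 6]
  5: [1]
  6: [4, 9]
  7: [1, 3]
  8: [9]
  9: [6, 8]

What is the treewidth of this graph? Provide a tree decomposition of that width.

Each bag holds 2 vertices, so the decomposition has width 1, which upper-bounds the treewidth. Since G has at least one edge (e.g. 5–1), it is not an edgeless graph, so tw(G) ≥ 1. Hence tw(G) = 1 exactly.

Treewidth 1.
One optimal decomposition is:
Bags: B1 = {1, 5}  B2 = {1, 7}  B3 = {3, 7}  B4 = {2, 3}  B5 = {2, 4}  B6 = {4, 6}  B7 = {6, 9}  B8 = {8, 9}
Tree: B1–B2, B2–B3, B3–B4, B4–B5, B5–B6, B6–B7, B7–B8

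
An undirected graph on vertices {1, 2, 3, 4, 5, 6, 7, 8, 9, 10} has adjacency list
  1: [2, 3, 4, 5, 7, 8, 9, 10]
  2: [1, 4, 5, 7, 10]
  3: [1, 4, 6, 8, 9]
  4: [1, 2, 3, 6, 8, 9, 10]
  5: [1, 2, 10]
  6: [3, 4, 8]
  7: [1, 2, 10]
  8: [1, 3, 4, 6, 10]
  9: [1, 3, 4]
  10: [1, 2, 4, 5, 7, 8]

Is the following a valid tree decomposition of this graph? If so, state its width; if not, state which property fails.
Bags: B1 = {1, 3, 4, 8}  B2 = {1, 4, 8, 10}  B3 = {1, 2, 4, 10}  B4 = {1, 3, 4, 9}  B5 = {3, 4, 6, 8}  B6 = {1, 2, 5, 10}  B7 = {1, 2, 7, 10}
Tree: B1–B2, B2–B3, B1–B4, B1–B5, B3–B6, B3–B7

Every vertex of G appears in some bag (union = {1, 2, 3, 4, 5, 6, 7, 8, 9, 10}); every edge is covered by a bag; and for each vertex v the set of bags containing v is connected in the bag tree. The decomposition is therefore valid. The largest bag has 4 vertices, so the width is 3.

Yes; width 3.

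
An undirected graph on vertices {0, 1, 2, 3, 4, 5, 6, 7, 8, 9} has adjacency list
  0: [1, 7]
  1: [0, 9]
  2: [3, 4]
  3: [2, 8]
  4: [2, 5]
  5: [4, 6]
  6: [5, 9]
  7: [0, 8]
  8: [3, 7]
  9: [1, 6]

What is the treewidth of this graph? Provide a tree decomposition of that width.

Treewidth 2.
Bags: B1 = {2, 4, 5}  B2 = {2, 5, 6}  B3 = {2, 6, 9}  B4 = {1, 2, 9}  B5 = {0, 1, 2}  B6 = {0, 2, 7}  B7 = {2, 7, 8}  B8 = {2, 3, 8}
Tree: B1–B2, B2–B3, B3–B4, B4–B5, B5–B6, B6–B7, B7–B8

The largest bag has 3 vertices, giving width 2; this decomposition certifies tw(G) ≤ 2. The edges 2–4–5–6–9–1–0–7–8–3–2 form a cycle, so G is not a tree and its treewidth is at least 2. The upper and lower bounds meet at 2, so that is the treewidth.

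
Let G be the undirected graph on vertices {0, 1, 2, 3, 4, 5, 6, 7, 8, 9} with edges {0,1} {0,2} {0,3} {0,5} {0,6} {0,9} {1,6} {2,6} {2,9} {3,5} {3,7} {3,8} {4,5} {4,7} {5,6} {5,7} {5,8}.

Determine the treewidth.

A width-2 tree decomposition is:
Bags: B1 = {3, 5, 7}  B2 = {0, 3, 5}  B3 = {0, 5, 6}  B4 = {0, 2, 6}  B5 = {3, 5, 8}  B6 = {0, 2, 9}  B7 = {4, 5, 7}  B8 = {0, 1, 6}
Tree: B1–B2, B2–B3, B3–B4, B1–B5, B4–B6, B1–B7, B3–B8
The largest bag has 3 vertices, giving width 2; this decomposition certifies tw(G) ≤ 2. Conversely, {0, 2, 9} is a clique of size 3, and the vertices of any clique must share a bag in every tree decomposition; so some bag has ≥ 3 vertices and tw(G) ≥ 2. Therefore the treewidth is 2.

2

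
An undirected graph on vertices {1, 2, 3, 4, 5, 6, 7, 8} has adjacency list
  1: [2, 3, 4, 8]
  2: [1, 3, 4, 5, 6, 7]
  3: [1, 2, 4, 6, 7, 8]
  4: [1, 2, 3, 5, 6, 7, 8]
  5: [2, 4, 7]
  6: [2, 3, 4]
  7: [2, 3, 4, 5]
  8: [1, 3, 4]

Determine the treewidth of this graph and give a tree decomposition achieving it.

Every bag has size at most 4, so the width is 4 − 1 = 3 and tw(G) ≤ 3. For the lower bound, the 4 vertices {1, 3, 4, 8} are pairwise adjacent, and any tree decomposition puts a clique entirely inside one bag — forcing width ≥ 3. Combining the bounds, tw(G) = 3.

Treewidth 3.
One such decomposition:
Bags: B1 = {2, 3, 4, 7}  B2 = {2, 4, 5, 7}  B3 = {1, 2, 3, 4}  B4 = {2, 3, 4, 6}  B5 = {1, 3, 4, 8}
Tree: B1–B2, B1–B3, B1–B4, B3–B5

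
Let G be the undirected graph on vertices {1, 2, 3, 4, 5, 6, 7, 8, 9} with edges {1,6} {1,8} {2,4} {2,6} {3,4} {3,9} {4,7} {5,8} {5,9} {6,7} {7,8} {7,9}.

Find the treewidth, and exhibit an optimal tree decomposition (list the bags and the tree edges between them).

Treewidth 3.
Bags: B1 = {2, 3, 4, 9}  B2 = {2, 4, 7, 9}  B3 = {2, 6, 7, 9}  B4 = {5, 6, 7, 9}  B5 = {5, 6, 7, 8}  B6 = {1, 5, 6, 8}
Tree: B1–B2, B2–B3, B3–B4, B4–B5, B5–B6

Each bag holds 4 vertices, so the decomposition has width 3, which upper-bounds the treewidth. For the lower bound: the 4 vertex sets {2,3,4}, {9}, {7}, {1,5,6,8} are disjoint, each induces a connected subgraph, and every pair is joined by at least one edge of G. Contracting each set to a single vertex therefore yields K_{4} as a minor, and since treewidth is minor-monotone, tw(G) ≥ tw(K_{4}) = 3. Hence tw(G) = 3 exactly.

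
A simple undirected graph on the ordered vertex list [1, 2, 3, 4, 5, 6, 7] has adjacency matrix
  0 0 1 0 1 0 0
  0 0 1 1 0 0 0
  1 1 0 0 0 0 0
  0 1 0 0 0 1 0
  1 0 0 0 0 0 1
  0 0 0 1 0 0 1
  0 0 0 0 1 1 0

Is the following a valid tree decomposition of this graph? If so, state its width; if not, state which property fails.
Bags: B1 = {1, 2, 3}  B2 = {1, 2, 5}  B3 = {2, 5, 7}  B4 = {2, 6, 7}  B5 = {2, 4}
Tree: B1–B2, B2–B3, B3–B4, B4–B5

A tree decomposition must satisfy three properties: every vertex lies in some bag; for every edge, both endpoints lie together in some bag; and for every vertex, the bags containing it form a connected subtree. Here edge (6,4) lies in no bag, so the decomposition is invalid.

No — edge (6,4) lies in no bag.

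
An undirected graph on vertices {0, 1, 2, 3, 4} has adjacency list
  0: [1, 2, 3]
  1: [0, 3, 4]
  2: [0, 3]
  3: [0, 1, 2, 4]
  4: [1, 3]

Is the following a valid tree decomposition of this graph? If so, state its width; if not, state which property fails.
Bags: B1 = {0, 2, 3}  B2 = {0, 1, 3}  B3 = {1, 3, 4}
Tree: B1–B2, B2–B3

Vertex coverage: the bags together contain {0, 1, 2, 3, 4}, the full vertex set. Edge coverage: each edge of G has both endpoints in at least one bag. Running intersection: for every vertex, the bags containing it form a connected subtree. All three properties hold, so this is a valid tree decomposition of width max|bag| − 1 = 2, and hence tw(G) ≤ 2.

Yes; width 2.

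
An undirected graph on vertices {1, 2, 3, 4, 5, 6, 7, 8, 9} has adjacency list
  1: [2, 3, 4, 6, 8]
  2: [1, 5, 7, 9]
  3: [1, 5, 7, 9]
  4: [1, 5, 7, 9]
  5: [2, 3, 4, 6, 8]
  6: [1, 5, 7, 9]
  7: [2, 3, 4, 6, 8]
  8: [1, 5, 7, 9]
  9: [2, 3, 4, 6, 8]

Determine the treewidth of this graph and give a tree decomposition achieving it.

The largest bag has 5 vertices, giving width 4; this decomposition certifies tw(G) ≤ 4. For the lower bound: the 5 vertex sets {5,6}, {8,9}, {1,2}, {7}, {4} are disjoint, each induces a connected subgraph, and every pair is joined by at least one edge of G. Contracting each set to a single vertex therefore yields K_{5} as a minor, and since treewidth is minor-monotone, tw(G) ≥ tw(K_{5}) = 4. The upper and lower bounds meet at 4, so that is the treewidth.

Treewidth 4.
Bags: B1 = {1, 5, 6, 7, 9}  B2 = {1, 5, 7, 8, 9}  B3 = {1, 2, 5, 7, 9}  B4 = {1, 4, 5, 7, 9}  B5 = {1, 3, 5, 7, 9}
Tree: B1–B2, B2–B3, B3–B4, B4–B5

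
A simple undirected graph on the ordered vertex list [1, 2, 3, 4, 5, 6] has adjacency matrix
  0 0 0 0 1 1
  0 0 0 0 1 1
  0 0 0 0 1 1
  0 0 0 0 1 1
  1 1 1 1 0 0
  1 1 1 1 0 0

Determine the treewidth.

2

A width-2 tree decomposition is:
Bags: B1 = {3, 5, 6}  B2 = {1, 5, 6}  B3 = {4, 5, 6}  B4 = {2, 5, 6}
Tree: B1–B2, B2–B3, B3–B4
Each bag holds 3 vertices, so the decomposition has width 2, which upper-bounds the treewidth. The edges 3–6–1–5–3 form a cycle, so G is not a tree and its treewidth is at least 2. The upper and lower bounds meet at 2, so that is the treewidth.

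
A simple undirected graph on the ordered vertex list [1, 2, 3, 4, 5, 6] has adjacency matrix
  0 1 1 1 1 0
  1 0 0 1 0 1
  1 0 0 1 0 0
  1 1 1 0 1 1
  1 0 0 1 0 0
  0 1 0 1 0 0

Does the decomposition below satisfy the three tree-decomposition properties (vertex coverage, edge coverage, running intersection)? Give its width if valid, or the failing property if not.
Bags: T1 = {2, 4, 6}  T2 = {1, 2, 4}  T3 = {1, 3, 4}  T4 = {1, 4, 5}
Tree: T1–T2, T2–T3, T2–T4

Yes; width 2.

Every vertex of G appears in some bag (union = {1, 2, 3, 4, 5, 6}); every edge is covered by a bag; and for each vertex v the set of bags containing v is connected in the bag tree. The decomposition is therefore valid. The largest bag has 3 vertices, so the width is 2.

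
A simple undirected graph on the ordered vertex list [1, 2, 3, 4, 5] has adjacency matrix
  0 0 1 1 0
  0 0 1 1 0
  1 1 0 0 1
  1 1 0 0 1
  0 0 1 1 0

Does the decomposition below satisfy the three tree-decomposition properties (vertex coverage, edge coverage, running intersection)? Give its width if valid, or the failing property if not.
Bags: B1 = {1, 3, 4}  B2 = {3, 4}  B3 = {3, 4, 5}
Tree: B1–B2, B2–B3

A tree decomposition must satisfy three properties: every vertex lies in some bag; for every edge, both endpoints lie together in some bag; and for every vertex, the bags containing it form a connected subtree. Here vertex 2 appears in no bag, so the decomposition is invalid.

No — vertex 2 appears in no bag.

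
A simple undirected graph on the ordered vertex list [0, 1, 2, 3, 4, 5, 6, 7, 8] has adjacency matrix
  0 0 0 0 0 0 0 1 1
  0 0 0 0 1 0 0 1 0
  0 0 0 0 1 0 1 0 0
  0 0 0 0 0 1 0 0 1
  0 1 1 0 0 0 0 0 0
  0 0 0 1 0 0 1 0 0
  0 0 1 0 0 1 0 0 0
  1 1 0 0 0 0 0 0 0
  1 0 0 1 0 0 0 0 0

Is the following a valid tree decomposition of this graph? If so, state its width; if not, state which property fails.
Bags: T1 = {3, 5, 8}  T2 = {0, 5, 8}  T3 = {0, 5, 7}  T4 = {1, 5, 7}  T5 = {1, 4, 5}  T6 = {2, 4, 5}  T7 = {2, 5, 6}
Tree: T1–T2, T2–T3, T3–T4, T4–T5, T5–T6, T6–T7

Yes; width 2.

Checking the three conditions: (i) the bags cover all of {0, 1, 2, 3, 4, 5, 6, 7, 8}; (ii) for each edge, some bag contains both endpoints; (iii) the bags containing any fixed vertex form a subtree. All hold, so the decomposition is valid with width 3 − 1 = 2.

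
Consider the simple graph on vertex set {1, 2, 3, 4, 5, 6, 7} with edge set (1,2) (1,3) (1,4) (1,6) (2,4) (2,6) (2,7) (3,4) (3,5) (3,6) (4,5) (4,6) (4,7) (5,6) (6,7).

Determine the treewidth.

3

A width-3 tree decomposition is:
Bags: B1 = {1, 3, 4, 6}  B2 = {3, 4, 5, 6}  B3 = {1, 2, 4, 6}  B4 = {2, 4, 6, 7}
Tree: B1–B2, B1–B3, B3–B4
Each bag holds 4 vertices, so the decomposition has width 3, which upper-bounds the treewidth. Conversely, {1, 2, 4, 6} is a clique of size 4, and the vertices of any clique must share a bag in every tree decomposition; so some bag has ≥ 4 vertices and tw(G) ≥ 3. Combining the bounds, tw(G) = 3.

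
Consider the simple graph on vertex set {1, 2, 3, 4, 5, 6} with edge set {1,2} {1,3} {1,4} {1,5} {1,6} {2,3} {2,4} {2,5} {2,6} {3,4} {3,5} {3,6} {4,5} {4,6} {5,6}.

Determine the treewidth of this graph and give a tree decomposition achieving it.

With just one bag of size 6, the width is 6 − 1 = 5, so tw(G) ≤ 5. On the other hand G contains the 6-clique {1, 2, 3, 4, 5, 6}. A clique must lie in a single bag of any decomposition, so no decomposition can have width below 5. Hence tw(G) = 5 exactly.

Treewidth 5.
One such decomposition:
Bags: B1 = {1, 2, 3, 4, 5, 6}
Tree: (single bag)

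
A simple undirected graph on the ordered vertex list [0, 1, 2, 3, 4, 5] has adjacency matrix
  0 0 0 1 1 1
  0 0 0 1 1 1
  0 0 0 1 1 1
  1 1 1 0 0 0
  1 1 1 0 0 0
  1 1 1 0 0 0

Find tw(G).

A width-3 tree decomposition is:
Bags: B1 = {1, 3, 4, 5}  B2 = {0, 3, 4, 5}  B3 = {2, 3, 4, 5}
Tree: B1–B2, B2–B3
The largest bag has 4 vertices, giving width 3; this decomposition certifies tw(G) ≤ 3. For the lower bound: the 4 vertex sets {1,4}, {0,5}, {3}, {2} are disjoint, each induces a connected subgraph, and every pair is joined by at least one edge of G. Contracting each set to a single vertex therefore yields K_{4} as a minor, and since treewidth is minor-monotone, tw(G) ≥ tw(K_{4}) = 3. The upper and lower bounds meet at 3, so that is the treewidth.

3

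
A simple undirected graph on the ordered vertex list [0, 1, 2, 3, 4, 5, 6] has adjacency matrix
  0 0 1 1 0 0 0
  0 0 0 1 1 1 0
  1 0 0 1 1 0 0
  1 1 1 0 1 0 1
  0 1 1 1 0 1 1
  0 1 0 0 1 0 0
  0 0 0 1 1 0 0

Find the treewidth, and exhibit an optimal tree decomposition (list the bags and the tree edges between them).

The largest bag has 3 vertices, giving width 2; this decomposition certifies tw(G) ≤ 2. For the lower bound, the 3 vertices {0, 2, 3} are pairwise adjacent, and any tree decomposition puts a clique entirely inside one bag — forcing width ≥ 2. Combining the bounds, tw(G) = 2.

Treewidth 2.
One optimal decomposition is:
Bags: B1 = {1, 3, 4}  B2 = {2, 3, 4}  B3 = {0, 2, 3}  B4 = {1, 4, 5}  B5 = {3, 4, 6}
Tree: B1–B2, B2–B3, B1–B4, B2–B5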